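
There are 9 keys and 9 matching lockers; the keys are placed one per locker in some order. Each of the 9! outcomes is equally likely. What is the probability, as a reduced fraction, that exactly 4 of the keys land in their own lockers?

11/720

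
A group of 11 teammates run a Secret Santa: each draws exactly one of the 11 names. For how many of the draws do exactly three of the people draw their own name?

Choose which 3 of the 11 are fixed: C(11,3) = 165.
The remaining 8 must be deranged: !8 = 14833.
Total: 165 × 14833 = 2447445.

2447445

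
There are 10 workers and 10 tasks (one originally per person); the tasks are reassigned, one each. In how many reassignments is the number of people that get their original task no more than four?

# with exactly i fixed is C(10,i)·!(10-i); sum over i=0..4:
  i=0: C(10,0)·!10 = 1·1334961 = 1334961
  i=1: C(10,1)·!9 = 10·133496 = 1334960
  i=2: C(10,2)·!8 = 45·14833 = 667485
  i=3: C(10,3)·!7 = 120·1854 = 222480
  i=4: C(10,4)·!6 = 210·265 = 55650
Total = 3615536.

3615536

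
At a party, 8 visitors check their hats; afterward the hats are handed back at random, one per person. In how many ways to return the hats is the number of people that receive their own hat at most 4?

# with exactly i fixed is C(8,i)·!(8-i); sum over i=0..4:
  i=0: C(8,0)·!8 = 1·14833 = 14833
  i=1: C(8,1)·!7 = 8·1854 = 14832
  i=2: C(8,2)·!6 = 28·265 = 7420
  i=3: C(8,3)·!5 = 56·44 = 2464
  i=4: C(8,4)·!4 = 70·9 = 630
Total = 40179.

40179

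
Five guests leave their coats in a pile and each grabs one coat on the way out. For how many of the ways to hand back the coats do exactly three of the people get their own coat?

10

Pick the 3 fixed positions: C(5,3) = 10 ways.
The remaining 2 must be deranged: !2 = 1.
Total: 10 × 1 = 10.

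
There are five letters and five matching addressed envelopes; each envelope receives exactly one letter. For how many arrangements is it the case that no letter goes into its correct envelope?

!5 is the nearest integer to 5!/e.
5! = 120, and 120/e ≈ 44.15, so !5 = 44.

44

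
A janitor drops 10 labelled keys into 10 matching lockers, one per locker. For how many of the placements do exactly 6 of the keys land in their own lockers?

1890

Choose which 6 of the 10 are fixed: C(10,6) = 210.
The remaining 4 must be deranged: !4 = 9.
Total: 210 × 9 = 1890.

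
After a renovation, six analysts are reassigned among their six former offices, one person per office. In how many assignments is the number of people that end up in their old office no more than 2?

664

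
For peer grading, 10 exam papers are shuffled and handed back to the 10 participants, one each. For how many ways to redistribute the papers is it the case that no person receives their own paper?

1334961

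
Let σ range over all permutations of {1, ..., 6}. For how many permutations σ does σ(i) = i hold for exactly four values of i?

15

Pick the 4 fixed positions: C(6,4) = 15 ways.
The remaining 2 must be deranged: !2 = 1.
Total: 15 × 1 = 15.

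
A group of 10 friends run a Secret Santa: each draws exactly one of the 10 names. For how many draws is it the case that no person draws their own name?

1334961

Use !n = (n-1)(!(n-1) + !(n-2)).
!10 = 9·(133496 + 14833) = 9·148329 = 1334961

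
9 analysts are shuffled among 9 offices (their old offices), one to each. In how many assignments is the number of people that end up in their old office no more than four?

361541

Sum C(9,i)·!(9-i) for i = 0..4:
  i=0: C(9,0)·!9 = 1·133496 = 133496
  i=1: C(9,1)·!8 = 9·14833 = 133497
  i=2: C(9,2)·!7 = 36·1854 = 66744
  i=3: C(9,3)·!6 = 84·265 = 22260
  i=4: C(9,4)·!5 = 126·44 = 5544
Total = 361541.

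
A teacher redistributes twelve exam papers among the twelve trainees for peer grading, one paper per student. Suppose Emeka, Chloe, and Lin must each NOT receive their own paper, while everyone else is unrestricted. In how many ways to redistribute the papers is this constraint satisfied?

369774720

Inclusion-exclusion on the 3 forbidden self-matches:
Σ_{j=0}^{3} (-1)^j C(3,j)(12-j)!
= C(3,0)·12! - C(3,1)·11! + C(3,2)·10! - C(3,3)·9!
= 479001600 - 119750400 + 10886400 - 362880
= 369774720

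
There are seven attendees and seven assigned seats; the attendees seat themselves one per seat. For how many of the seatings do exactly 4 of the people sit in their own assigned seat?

70

Choose which 4 of the 7 are fixed: C(7,4) = 35.
The other 3 form a derangement: !3 = 2.
Total: 35 × 2 = 70.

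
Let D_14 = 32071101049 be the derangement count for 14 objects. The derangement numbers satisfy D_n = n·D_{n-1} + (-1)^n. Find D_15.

D_15 = 15·32071101049 - 1 = 481066515734.

481066515734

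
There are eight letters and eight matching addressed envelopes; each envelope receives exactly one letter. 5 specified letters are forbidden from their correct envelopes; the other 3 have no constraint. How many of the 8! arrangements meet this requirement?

Let A_j be the event that the j-th constrained one is fixed. By inclusion-exclusion over the 5 events:
Σ_{j=0}^{5} (-1)^j C(5,j)(8-j)!
= C(5,0)·8! - C(5,1)·7! + C(5,2)·6! - C(5,3)·5! + C(5,4)·4! - C(5,5)·3!
= 40320 - 25200 + 7200 - 1200 + 120 - 6
= 21234

21234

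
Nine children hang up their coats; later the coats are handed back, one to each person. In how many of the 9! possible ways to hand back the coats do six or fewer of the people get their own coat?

Sum C(9,i)·!(9-i) for i = 0..6:
  i=0: C(9,0)·!9 = 1·133496 = 133496
  i=1: C(9,1)·!8 = 9·14833 = 133497
  i=2: C(9,2)·!7 = 36·1854 = 66744
  i=3: C(9,3)·!6 = 84·265 = 22260
  i=4: C(9,4)·!5 = 126·44 = 5544
  i=5: C(9,5)·!4 = 126·9 = 1134
  i=6: C(9,6)·!3 = 84·2 = 168
Total = 362843.

362843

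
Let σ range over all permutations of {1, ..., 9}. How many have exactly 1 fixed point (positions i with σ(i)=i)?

133497

Choose which one of the 9 is fixed: C(9,1) = 9.
The other 8 form a derangement: !8 = 14833.
Total: 9 × 14833 = 133497.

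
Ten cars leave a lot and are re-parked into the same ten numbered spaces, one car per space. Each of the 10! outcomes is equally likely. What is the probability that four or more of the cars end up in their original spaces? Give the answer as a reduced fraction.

34457/1814400

Favorable outcomes: Σ_{i≥4} C(10,i)·!(10-i) = 210·265 + 252·44 + 210·9 + 120·2 + 45·1 + 10·0 + 1·1 = 68914.
Total outcomes: 10! = 3628800.
Probability = 68914/3628800 = 34457/1814400.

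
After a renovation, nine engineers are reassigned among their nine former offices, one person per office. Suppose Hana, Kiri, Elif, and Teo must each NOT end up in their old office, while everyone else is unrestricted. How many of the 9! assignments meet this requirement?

Let A_j be the event that the j-th constrained one is fixed. By inclusion-exclusion over the 4 events:
Σ_{j=0}^{4} (-1)^j C(4,j)(9-j)!
= C(4,0)·9! - C(4,1)·8! + C(4,2)·7! - C(4,3)·6! + C(4,4)·5!
= 362880 - 161280 + 30240 - 2880 + 120
= 229080

229080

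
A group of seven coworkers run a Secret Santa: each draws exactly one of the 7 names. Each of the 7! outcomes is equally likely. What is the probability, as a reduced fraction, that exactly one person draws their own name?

53/144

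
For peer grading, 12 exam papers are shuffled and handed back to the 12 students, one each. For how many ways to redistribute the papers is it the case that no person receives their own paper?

176214841

!12 = 12! · Σ_{k=0}^{12} (-1)^k/k!
= 12! - 12!/1! + 12!/2! - 12!/3! + 12!/4! - 12!/5! + 12!/6! - 12!/7! + 12!/8! - 12!/9! + 12!/10! - 12!/11! + 12!/12!
= 479001600 - 479001600 + 239500800 - 79833600 + 19958400 - 3991680 + 665280 - 95040 + 11880 - 1320 + 132 - 12 + 1
= 176214841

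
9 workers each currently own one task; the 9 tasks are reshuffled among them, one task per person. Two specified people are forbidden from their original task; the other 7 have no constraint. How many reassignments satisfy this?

287280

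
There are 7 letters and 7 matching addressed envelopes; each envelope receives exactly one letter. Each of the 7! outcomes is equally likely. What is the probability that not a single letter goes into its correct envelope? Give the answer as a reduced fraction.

Favorable outcomes: !7 = 1854.
Total outcomes: 7! = 5040.
Probability = 1854/5040 = 103/280.

103/280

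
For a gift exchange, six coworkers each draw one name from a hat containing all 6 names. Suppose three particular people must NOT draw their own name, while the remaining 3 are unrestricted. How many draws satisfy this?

Let A_j be the event that the j-th constrained one is fixed. By inclusion-exclusion over the 3 events:
Σ_{j=0}^{3} (-1)^j C(3,j)(6-j)!
= C(3,0)·6! - C(3,1)·5! + C(3,2)·4! - C(3,3)·3!
= 720 - 360 + 72 - 6
= 426

426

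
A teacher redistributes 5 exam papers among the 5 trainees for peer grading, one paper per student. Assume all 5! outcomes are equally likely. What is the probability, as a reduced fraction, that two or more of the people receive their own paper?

31/120

Favorable outcomes: Σ_{i≥2} C(5,i)·!(5-i) = 10·2 + 10·1 + 5·0 + 1·1 = 31.
Total outcomes: 5! = 120.
Probability = 31/120 = 31/120.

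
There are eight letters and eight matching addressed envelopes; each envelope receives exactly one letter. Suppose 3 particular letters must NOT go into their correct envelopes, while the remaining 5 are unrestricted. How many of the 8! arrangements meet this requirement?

Inclusion-exclusion on the 3 forbidden self-matches:
Σ_{j=0}^{3} (-1)^j C(3,j)(8-j)!
= C(3,0)·8! - C(3,1)·7! + C(3,2)·6! - C(3,3)·5!
= 40320 - 15120 + 2160 - 120
= 27240

27240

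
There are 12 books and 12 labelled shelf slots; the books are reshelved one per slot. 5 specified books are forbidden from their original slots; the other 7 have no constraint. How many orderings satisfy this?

312273360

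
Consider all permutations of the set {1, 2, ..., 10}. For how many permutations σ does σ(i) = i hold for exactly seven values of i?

240

Pick the 7 fixed positions: C(10,7) = 120 ways.
The other 3 form a derangement: !3 = 2.
Total: 120 × 2 = 240.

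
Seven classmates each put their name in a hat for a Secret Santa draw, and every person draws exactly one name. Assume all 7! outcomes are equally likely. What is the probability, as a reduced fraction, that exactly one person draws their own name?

53/144

Favorable outcomes: C(7,1)·!6 = 7·265 = 1855.
Total outcomes: 7! = 5040.
Probability = 1855/5040 = 53/144.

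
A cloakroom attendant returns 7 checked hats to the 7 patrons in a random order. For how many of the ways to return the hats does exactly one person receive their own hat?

1855

Pick the single fixed position: C(7,1) = 7 ways.
The remaining 6 must be deranged: !6 = 265.
Total: 7 × 265 = 1855.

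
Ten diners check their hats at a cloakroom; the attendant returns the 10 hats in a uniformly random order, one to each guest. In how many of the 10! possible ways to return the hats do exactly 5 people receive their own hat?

11088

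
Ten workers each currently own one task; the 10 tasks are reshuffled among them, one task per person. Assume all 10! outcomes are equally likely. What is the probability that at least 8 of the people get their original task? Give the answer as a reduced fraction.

23/1814400

Favorable outcomes: Σ_{i≥8} C(10,i)·!(10-i) = 45·1 + 10·0 + 1·1 = 46.
Total outcomes: 10! = 3628800.
Probability = 46/3628800 = 23/1814400.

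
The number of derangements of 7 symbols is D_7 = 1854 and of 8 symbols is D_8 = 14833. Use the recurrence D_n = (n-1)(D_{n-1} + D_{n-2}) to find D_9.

133496

D_9 = (9-1)·(D_8 + D_7) = 8·(14833 + 1854) = 8·16687 = 133496.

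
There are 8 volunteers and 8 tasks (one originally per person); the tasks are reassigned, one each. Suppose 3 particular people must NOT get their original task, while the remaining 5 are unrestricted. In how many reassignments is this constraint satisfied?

27240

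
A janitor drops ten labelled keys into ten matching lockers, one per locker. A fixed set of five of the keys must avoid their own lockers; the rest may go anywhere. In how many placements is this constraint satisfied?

2170680

Inclusion-exclusion on the 5 forbidden self-matches:
Σ_{j=0}^{5} (-1)^j C(5,j)(10-j)!
= C(5,0)·10! - C(5,1)·9! + C(5,2)·8! - C(5,3)·7! + C(5,4)·6! - C(5,5)·5!
= 3628800 - 1814400 + 403200 - 50400 + 3600 - 120
= 2170680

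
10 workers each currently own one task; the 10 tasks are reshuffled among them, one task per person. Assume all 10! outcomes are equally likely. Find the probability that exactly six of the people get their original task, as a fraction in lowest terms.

1/1920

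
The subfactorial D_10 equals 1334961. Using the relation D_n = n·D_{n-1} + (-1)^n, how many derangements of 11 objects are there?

14684570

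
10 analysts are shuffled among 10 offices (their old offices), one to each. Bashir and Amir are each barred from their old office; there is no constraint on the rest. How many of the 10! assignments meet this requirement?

Let A_j be the event that the j-th constrained one is fixed. By inclusion-exclusion over the 2 events:
Σ_{j=0}^{2} (-1)^j C(2,j)(10-j)!
= C(2,0)·10! - C(2,1)·9! + C(2,2)·8!
= 3628800 - 725760 + 40320
= 2943360

2943360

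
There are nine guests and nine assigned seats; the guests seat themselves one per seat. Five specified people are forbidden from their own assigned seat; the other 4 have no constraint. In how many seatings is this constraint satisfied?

Inclusion-exclusion on the 5 forbidden self-matches:
Σ_{j=0}^{5} (-1)^j C(5,j)(9-j)!
= C(5,0)·9! - C(5,1)·8! + C(5,2)·7! - C(5,3)·6! + C(5,4)·5! - C(5,5)·4!
= 362880 - 201600 + 50400 - 7200 + 600 - 24
= 205056

205056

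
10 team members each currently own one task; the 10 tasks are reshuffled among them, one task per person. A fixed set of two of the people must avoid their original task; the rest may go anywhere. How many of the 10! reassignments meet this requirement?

Inclusion-exclusion on the 2 forbidden self-matches:
Σ_{j=0}^{2} (-1)^j C(2,j)(10-j)!
= C(2,0)·10! - C(2,1)·9! + C(2,2)·8!
= 3628800 - 725760 + 40320
= 2943360

2943360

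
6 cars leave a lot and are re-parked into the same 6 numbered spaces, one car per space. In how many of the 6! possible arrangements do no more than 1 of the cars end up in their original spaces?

529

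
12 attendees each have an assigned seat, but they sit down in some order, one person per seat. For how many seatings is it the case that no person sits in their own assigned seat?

176214841

Recurrence: !12 = 11·(!11 + !10).
!12 = 11·(14684570 + 1334961) = 11·16019531 = 176214841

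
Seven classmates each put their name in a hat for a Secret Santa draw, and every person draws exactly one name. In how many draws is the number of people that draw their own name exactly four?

70

Pick the 4 fixed positions: C(7,4) = 35 ways.
The remaining 3 must be deranged: !3 = 2.
Total: 35 × 2 = 70.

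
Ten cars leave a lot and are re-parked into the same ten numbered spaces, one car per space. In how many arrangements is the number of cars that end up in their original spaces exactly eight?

45

Pick the 8 fixed positions: C(10,8) = 45 ways.
The other 2 form a derangement: !2 = 1.
Total: 45 × 1 = 45.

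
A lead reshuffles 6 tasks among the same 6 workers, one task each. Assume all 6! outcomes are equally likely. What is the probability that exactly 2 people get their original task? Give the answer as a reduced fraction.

Favorable outcomes: C(6,2)·!4 = 15·9 = 135.
Total outcomes: 6! = 720.
Probability = 135/720 = 3/16.

3/16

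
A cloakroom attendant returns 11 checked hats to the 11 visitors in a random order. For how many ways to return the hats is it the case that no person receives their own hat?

14684570

!11 = 11! · Σ_{k=0}^{11} (-1)^k/k!
= 11! - 11!/1! + 11!/2! - 11!/3! + 11!/4! - 11!/5! + 11!/6! - 11!/7! + 11!/8! - 11!/9! + 11!/10! - 11!/11!
= 39916800 - 39916800 + 19958400 - 6652800 + 1663200 - 332640 + 55440 - 7920 + 990 - 110 + 11 - 1
= 14684570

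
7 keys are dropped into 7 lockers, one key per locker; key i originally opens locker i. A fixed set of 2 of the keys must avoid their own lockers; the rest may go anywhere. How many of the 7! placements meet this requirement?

3720

Inclusion-exclusion on the 2 forbidden self-matches:
Σ_{j=0}^{2} (-1)^j C(2,j)(7-j)!
= C(2,0)·7! - C(2,1)·6! + C(2,2)·5!
= 5040 - 1440 + 120
= 3720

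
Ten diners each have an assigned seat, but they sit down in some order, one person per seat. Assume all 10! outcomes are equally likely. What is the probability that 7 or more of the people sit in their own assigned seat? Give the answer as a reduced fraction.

143/1814400

Favorable outcomes: Σ_{i≥7} C(10,i)·!(10-i) = 120·2 + 45·1 + 10·0 + 1·1 = 286.
Total outcomes: 10! = 3628800.
Probability = 286/3628800 = 143/1814400.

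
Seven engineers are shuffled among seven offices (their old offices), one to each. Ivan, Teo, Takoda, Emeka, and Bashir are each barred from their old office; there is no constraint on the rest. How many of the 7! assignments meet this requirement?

2428

Let A_j be the event that the j-th constrained one is fixed. By inclusion-exclusion over the 5 events:
Σ_{j=0}^{5} (-1)^j C(5,j)(7-j)!
= C(5,0)·7! - C(5,1)·6! + C(5,2)·5! - C(5,3)·4! + C(5,4)·3! - C(5,5)·2!
= 5040 - 3600 + 1200 - 240 + 30 - 2
= 2428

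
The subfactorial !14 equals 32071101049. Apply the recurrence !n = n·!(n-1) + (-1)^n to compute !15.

481066515734

!15 = 15·32071101049 - 1 = 481066515734.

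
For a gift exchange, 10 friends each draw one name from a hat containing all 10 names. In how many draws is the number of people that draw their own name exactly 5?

Choose which 5 of the 10 are fixed: C(10,5) = 252.
The other 5 form a derangement: !5 = 44.
Total: 252 × 44 = 11088.

11088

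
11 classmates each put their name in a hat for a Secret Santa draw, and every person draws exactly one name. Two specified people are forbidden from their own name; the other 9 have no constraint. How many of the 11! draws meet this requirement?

33022080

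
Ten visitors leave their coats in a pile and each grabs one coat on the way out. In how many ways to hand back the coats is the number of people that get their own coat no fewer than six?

2176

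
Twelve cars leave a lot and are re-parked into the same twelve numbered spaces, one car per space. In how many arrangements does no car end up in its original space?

176214841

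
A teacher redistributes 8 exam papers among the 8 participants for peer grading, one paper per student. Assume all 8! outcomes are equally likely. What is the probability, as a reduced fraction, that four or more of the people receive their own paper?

Favorable outcomes: Σ_{i≥4} C(8,i)·!(8-i) = 70·9 + 56·2 + 28·1 + 8·0 + 1·1 = 771.
Total outcomes: 8! = 40320.
Probability = 771/40320 = 257/13440.

257/13440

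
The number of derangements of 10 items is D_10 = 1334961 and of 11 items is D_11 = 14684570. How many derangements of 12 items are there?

176214841

D_12 = (12-1)·(D_11 + D_10) = 11·(14684570 + 1334961) = 11·16019531 = 176214841.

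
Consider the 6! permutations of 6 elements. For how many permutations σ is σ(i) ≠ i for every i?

The subfactorial !6 = [6!/e] (nearest integer).
6! = 720, and 720/e ≈ 264.87, so !6 = 265.

265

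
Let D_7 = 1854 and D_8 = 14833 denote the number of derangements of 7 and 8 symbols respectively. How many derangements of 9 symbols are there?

133496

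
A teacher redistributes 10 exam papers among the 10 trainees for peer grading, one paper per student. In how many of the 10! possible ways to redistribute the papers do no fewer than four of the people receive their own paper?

68914

# with exactly i fixed is C(10,i)·!(10-i); sum over i=4..10:
  i=4: C(10,4)·!6 = 210·265 = 55650
  i=5: C(10,5)·!5 = 252·44 = 11088
  i=6: C(10,6)·!4 = 210·9 = 1890
  i=7: C(10,7)·!3 = 120·2 = 240
  i=8: C(10,8)·!2 = 45·1 = 45
  i=9: C(10,9)·!1 = 10·0 = 0
  i=10: C(10,10)·!0 = 1·1 = 1
Total = 68914.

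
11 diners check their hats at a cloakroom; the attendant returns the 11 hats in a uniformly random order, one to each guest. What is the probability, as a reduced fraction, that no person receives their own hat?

1468457/3991680

Favorable outcomes: !11 = 14684570.
Total outcomes: 11! = 39916800.
Probability = 14684570/39916800 = 1468457/3991680.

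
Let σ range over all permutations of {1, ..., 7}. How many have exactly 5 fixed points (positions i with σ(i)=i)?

Pick the 5 fixed positions: C(7,5) = 21 ways.
The other 2 form a derangement: !2 = 1.
Total: 21 × 1 = 21.

21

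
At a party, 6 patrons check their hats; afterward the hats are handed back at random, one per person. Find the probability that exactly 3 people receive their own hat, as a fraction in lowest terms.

1/18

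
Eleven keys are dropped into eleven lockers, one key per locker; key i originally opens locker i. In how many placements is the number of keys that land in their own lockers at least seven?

Sum C(11,i)·!(11-i) for i = 7..11:
  i=7: C(11,7)·!4 = 330·9 = 2970
  i=8: C(11,8)·!3 = 165·2 = 330
  i=9: C(11,9)·!2 = 55·1 = 55
  i=10: C(11,10)·!1 = 11·0 = 0
  i=11: C(11,11)·!0 = 1·1 = 1
Total = 3356.

3356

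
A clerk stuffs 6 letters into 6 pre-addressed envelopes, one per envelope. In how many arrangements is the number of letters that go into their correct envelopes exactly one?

264

Pick the single fixed position: C(6,1) = 6 ways.
The other 5 form a derangement: !5 = 44.
Total: 6 × 44 = 264.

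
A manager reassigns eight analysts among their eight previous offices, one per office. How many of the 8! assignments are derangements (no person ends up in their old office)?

Recurrence: !8 = 8·!7 + (-1)^8.
!8 = 8·1854 + 1 = 14833

14833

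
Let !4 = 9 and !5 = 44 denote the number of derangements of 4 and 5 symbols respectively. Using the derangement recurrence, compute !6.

265

!6 = (6-1)·(!5 + !4) = 5·(44 + 9) = 5·53 = 265.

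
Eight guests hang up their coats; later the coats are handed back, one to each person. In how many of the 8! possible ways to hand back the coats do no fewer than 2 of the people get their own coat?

10655

Sum C(8,i)·!(8-i) for i = 2..8:
  i=2: C(8,2)·!6 = 28·265 = 7420
  i=3: C(8,3)·!5 = 56·44 = 2464
  i=4: C(8,4)·!4 = 70·9 = 630
  i=5: C(8,5)·!3 = 56·2 = 112
  i=6: C(8,6)·!2 = 28·1 = 28
  i=7: C(8,7)·!1 = 8·0 = 0
  i=8: C(8,8)·!0 = 1·1 = 1
Total = 10655.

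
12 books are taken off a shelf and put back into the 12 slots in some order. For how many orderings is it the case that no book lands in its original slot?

176214841

Use !n = (n-1)(!(n-1) + !(n-2)).
!12 = 11·(14684570 + 1334961) = 11·16019531 = 176214841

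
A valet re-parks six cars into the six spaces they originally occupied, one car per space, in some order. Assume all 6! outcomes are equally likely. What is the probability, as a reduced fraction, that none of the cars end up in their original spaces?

Favorable outcomes: !6 = 265.
Total outcomes: 6! = 720.
Probability = 265/720 = 53/144.

53/144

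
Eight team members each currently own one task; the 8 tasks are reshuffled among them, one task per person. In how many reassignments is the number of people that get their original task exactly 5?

112

Pick the 5 fixed positions: C(8,5) = 56 ways.
The remaining 3 must be deranged: !3 = 2.
Total: 56 × 2 = 112.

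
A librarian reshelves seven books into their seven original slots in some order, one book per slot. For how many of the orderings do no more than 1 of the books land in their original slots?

Sum C(7,i)·!(7-i) for i = 0..1:
  i=0: C(7,0)·!7 = 1·1854 = 1854
  i=1: C(7,1)·!6 = 7·265 = 1855
Total = 3709.

3709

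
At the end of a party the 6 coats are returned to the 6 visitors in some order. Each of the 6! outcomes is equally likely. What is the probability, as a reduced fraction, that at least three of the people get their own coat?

Favorable outcomes: Σ_{i≥3} C(6,i)·!(6-i) = 20·2 + 15·1 + 6·0 + 1·1 = 56.
Total outcomes: 6! = 720.
Probability = 56/720 = 7/90.

7/90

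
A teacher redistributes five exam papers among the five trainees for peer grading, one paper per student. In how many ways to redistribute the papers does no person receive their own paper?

44

The subfactorial !5 = [5!/e] (nearest integer).
5! = 120, and 120/e ≈ 44.15, so !5 = 44.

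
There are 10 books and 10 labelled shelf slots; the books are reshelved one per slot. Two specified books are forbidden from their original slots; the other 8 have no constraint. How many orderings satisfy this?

2943360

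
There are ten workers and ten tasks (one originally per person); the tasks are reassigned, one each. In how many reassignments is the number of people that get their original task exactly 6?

1890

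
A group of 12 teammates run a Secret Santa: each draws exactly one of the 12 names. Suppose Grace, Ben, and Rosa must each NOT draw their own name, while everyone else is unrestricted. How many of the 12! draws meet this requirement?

369774720

Let A_j be the event that the j-th constrained one is fixed. By inclusion-exclusion over the 3 events:
Σ_{j=0}^{3} (-1)^j C(3,j)(12-j)!
= C(3,0)·12! - C(3,1)·11! + C(3,2)·10! - C(3,3)·9!
= 479001600 - 119750400 + 10886400 - 362880
= 369774720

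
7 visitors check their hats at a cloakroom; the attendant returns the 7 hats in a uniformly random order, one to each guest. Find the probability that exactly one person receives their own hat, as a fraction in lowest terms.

53/144

Favorable outcomes: C(7,1)·!6 = 7·265 = 1855.
Total outcomes: 7! = 5040.
Probability = 1855/5040 = 53/144.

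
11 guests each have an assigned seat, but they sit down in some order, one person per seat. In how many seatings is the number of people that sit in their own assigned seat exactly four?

Choose which 4 of the 11 are fixed: C(11,4) = 330.
The other 7 form a derangement: !7 = 1854.
Total: 330 × 1854 = 611820.

611820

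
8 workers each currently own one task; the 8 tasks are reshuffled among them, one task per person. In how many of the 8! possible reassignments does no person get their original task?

By inclusion-exclusion, !8 = Σ (-1)^k · 8!/k! for k=0..8
= 8! - 8!/1! + 8!/2! - 8!/3! + 8!/4! - 8!/5! + 8!/6! - 8!/7! + 8!/8!
= 40320 - 40320 + 20160 - 6720 + 1680 - 336 + 56 - 8 + 1
= 14833

14833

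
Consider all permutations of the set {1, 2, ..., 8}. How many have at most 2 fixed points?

37085

# with exactly i fixed is C(8,i)·!(8-i); sum over i=0..2:
  i=0: C(8,0)·!8 = 1·14833 = 14833
  i=1: C(8,1)·!7 = 8·1854 = 14832
  i=2: C(8,2)·!6 = 28·265 = 7420
Total = 37085.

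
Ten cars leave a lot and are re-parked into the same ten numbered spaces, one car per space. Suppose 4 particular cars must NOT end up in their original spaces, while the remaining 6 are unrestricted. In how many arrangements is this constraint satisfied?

Let A_j be the event that the j-th constrained one is fixed. By inclusion-exclusion over the 4 events:
Σ_{j=0}^{4} (-1)^j C(4,j)(10-j)!
= C(4,0)·10! - C(4,1)·9! + C(4,2)·8! - C(4,3)·7! + C(4,4)·6!
= 3628800 - 1451520 + 241920 - 20160 + 720
= 2399760

2399760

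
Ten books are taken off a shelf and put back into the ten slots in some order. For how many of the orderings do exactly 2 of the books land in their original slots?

667485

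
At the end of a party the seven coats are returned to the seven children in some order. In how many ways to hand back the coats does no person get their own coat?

1854

Use !n = (n-1)(!(n-1) + !(n-2)).
!7 = 6·(265 + 44) = 6·309 = 1854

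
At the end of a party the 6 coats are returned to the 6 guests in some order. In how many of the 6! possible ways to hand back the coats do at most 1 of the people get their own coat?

# with exactly i fixed is C(6,i)·!(6-i); sum over i=0..1:
  i=0: C(6,0)·!6 = 1·265 = 265
  i=1: C(6,1)·!5 = 6·44 = 264
Total = 529.

529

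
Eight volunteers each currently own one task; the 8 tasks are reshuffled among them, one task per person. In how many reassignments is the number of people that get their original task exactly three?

2464

Choose which 3 of the 8 are fixed: C(8,3) = 56.
The remaining 5 must be deranged: !5 = 44.
Total: 56 × 44 = 2464.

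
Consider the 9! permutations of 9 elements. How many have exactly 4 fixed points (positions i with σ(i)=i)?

5544

Choose which 4 of the 9 are fixed: C(9,4) = 126.
The other 5 form a derangement: !5 = 44.
Total: 126 × 44 = 5544.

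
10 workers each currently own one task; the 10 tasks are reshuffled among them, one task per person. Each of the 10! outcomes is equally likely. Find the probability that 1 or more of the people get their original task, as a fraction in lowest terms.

28319/44800

Favorable outcomes: Σ_{i≥1} C(10,i)·!(10-i) = 10·133496 + 45·14833 + 120·1854 + 210·265 + 252·44 + 210·9 + 120·2 + 45·1 + 10·0 + 1·1 = 2293839.
Total outcomes: 10! = 3628800.
Probability = 2293839/3628800 = 28319/44800.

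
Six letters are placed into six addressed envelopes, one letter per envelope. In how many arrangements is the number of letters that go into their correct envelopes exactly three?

Pick the 3 fixed positions: C(6,3) = 20 ways.
The remaining 3 must be deranged: !3 = 2.
Total: 20 × 2 = 40.

40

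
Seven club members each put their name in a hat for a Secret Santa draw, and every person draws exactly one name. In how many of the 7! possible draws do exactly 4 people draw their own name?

70

Pick the 4 fixed positions: C(7,4) = 35 ways.
The remaining 3 must be deranged: !3 = 2.
Total: 35 × 2 = 70.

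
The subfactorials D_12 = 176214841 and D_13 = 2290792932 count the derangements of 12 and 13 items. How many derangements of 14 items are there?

D_14 = (14-1)·(D_13 + D_12) = 13·(2290792932 + 176214841) = 13·2467007773 = 32071101049.

32071101049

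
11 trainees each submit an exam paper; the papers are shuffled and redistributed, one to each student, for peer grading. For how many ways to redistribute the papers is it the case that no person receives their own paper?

Recurrence: !11 = 10·(!10 + !9).
!11 = 10·(1334961 + 133496) = 10·1468457 = 14684570

14684570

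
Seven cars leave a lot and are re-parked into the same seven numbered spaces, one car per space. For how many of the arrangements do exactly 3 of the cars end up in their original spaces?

Choose which 3 of the 7 are fixed: C(7,3) = 35.
The other 4 form a derangement: !4 = 9.
Total: 35 × 9 = 315.

315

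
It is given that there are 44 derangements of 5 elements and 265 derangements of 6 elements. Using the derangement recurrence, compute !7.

1854

!7 = (7-1)·(!6 + !5) = 6·(265 + 44) = 6·309 = 1854.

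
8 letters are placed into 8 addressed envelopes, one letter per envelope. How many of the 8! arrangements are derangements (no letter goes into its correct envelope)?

14833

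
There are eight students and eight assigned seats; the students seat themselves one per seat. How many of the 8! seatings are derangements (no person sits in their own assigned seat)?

14833

!8 is the nearest integer to 8!/e.
8! = 40320, and 40320/e ≈ 14832.90, so !8 = 14833.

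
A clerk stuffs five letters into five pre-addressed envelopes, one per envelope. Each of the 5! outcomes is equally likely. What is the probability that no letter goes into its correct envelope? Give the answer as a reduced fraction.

11/30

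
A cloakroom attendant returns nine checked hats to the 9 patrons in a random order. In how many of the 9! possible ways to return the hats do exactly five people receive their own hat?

Choose which 5 of the 9 are fixed: C(9,5) = 126.
The remaining 4 must be deranged: !4 = 9.
Total: 126 × 9 = 1134.

1134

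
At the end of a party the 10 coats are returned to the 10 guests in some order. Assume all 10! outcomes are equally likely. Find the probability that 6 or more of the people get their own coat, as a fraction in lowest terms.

17/28350

Favorable outcomes: Σ_{i≥6} C(10,i)·!(10-i) = 210·9 + 120·2 + 45·1 + 10·0 + 1·1 = 2176.
Total outcomes: 10! = 3628800.
Probability = 2176/3628800 = 17/28350.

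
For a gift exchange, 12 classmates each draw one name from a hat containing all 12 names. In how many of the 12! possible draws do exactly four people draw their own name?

7342335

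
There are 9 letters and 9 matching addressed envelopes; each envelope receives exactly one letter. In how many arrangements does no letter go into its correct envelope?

!9 = 9! · Σ_{k=0}^{9} (-1)^k/k!
= 9! - 9!/1! + 9!/2! - 9!/3! + 9!/4! - 9!/5! + 9!/6! - 9!/7! + 9!/8! - 9!/9!
= 362880 - 362880 + 181440 - 60480 + 15120 - 3024 + 504 - 72 + 9 - 1
= 133496

133496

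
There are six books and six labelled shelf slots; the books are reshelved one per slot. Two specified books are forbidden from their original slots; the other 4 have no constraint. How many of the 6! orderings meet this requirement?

504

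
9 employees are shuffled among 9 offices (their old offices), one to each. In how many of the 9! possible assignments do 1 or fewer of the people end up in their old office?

266993

# with exactly i fixed is C(9,i)·!(9-i); sum over i=0..1:
  i=0: C(9,0)·!9 = 1·133496 = 133496
  i=1: C(9,1)·!8 = 9·14833 = 133497
Total = 266993.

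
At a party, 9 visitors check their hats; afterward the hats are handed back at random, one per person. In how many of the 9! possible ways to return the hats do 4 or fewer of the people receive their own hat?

361541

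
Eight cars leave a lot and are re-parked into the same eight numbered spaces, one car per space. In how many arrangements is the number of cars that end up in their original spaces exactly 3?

2464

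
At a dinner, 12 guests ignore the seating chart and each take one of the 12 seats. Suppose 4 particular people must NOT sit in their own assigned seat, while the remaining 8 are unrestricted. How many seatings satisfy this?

339696000

Let A_j be the event that the j-th constrained one is fixed. By inclusion-exclusion over the 4 events:
Σ_{j=0}^{4} (-1)^j C(4,j)(12-j)!
= C(4,0)·12! - C(4,1)·11! + C(4,2)·10! - C(4,3)·9! + C(4,4)·8!
= 479001600 - 159667200 + 21772800 - 1451520 + 40320
= 339696000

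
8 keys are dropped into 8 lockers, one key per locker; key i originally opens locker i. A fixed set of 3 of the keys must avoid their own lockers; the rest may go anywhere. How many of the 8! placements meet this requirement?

Let A_j be the event that the j-th constrained one is fixed. By inclusion-exclusion over the 3 events:
Σ_{j=0}^{3} (-1)^j C(3,j)(8-j)!
= C(3,0)·8! - C(3,1)·7! + C(3,2)·6! - C(3,3)·5!
= 40320 - 15120 + 2160 - 120
= 27240

27240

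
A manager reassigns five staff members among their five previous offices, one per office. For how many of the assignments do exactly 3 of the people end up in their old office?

10

Choose which 3 of the 5 are fixed: C(5,3) = 10.
The remaining 2 must be deranged: !2 = 1.
Total: 10 × 1 = 10.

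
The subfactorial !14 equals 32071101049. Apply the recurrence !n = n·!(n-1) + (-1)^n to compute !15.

!15 = 15·32071101049 - 1 = 481066515734.

481066515734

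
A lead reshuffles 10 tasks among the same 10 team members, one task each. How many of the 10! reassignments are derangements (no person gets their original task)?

1334961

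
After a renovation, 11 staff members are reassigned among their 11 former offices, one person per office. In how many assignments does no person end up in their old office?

Recurrence: !11 = 11·!10 + (-1)^11.
!11 = 11·1334961 - 1 = 14684570

14684570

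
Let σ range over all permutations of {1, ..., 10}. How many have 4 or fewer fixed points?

3615536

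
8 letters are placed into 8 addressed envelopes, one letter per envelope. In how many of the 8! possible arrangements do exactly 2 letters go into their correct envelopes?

7420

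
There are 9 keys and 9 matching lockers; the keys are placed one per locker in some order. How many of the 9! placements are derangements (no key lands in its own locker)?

133496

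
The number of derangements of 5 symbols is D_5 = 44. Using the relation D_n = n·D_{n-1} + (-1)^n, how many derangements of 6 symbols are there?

D_6 = 6·44 + 1 = 265.

265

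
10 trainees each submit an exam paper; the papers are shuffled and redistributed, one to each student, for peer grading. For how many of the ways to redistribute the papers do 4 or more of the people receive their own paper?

Sum C(10,i)·!(10-i) for i = 4..10:
  i=4: C(10,4)·!6 = 210·265 = 55650
  i=5: C(10,5)·!5 = 252·44 = 11088
  i=6: C(10,6)·!4 = 210·9 = 1890
  i=7: C(10,7)·!3 = 120·2 = 240
  i=8: C(10,8)·!2 = 45·1 = 45
  i=9: C(10,9)·!1 = 10·0 = 0
  i=10: C(10,10)·!0 = 1·1 = 1
Total = 68914.

68914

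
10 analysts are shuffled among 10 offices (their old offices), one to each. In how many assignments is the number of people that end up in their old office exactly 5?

11088

Choose which 5 of the 10 are fixed: C(10,5) = 252.
The remaining 5 must be deranged: !5 = 44.
Total: 252 × 44 = 11088.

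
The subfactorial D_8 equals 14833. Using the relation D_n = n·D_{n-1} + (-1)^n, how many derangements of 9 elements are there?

133496

D_9 = 9·14833 - 1 = 133496.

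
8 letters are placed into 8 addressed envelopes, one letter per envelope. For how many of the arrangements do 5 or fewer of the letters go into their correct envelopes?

40291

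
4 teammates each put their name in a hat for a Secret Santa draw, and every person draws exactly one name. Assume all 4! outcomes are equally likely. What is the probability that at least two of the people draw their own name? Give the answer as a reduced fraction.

7/24

Favorable outcomes: Σ_{i≥2} C(4,i)·!(4-i) = 6·1 + 4·0 + 1·1 = 7.
Total outcomes: 4! = 24.
Probability = 7/24 = 7/24.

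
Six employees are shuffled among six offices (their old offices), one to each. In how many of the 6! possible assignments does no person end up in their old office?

265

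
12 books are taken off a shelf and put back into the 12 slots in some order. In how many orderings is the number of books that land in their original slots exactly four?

7342335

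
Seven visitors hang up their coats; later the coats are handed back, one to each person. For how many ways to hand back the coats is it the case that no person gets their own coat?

1854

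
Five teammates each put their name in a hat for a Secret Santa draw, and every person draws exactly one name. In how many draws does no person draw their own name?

44

!5 = 5! · Σ_{k=0}^{5} (-1)^k/k!
= 5! - 5!/1! + 5!/2! - 5!/3! + 5!/4! - 5!/5!
= 120 - 120 + 60 - 20 + 5 - 1
= 44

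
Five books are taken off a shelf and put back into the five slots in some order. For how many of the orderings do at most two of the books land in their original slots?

109

Sum C(5,i)·!(5-i) for i = 0..2:
  i=0: C(5,0)·!5 = 1·44 = 44
  i=1: C(5,1)·!4 = 5·9 = 45
  i=2: C(5,2)·!3 = 10·2 = 20
Total = 109.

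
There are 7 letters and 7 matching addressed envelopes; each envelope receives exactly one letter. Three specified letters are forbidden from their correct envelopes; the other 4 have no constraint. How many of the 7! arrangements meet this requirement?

Let A_j be the event that the j-th constrained one is fixed. By inclusion-exclusion over the 3 events:
Σ_{j=0}^{3} (-1)^j C(3,j)(7-j)!
= C(3,0)·7! - C(3,1)·6! + C(3,2)·5! - C(3,3)·4!
= 5040 - 2160 + 360 - 24
= 3216

3216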